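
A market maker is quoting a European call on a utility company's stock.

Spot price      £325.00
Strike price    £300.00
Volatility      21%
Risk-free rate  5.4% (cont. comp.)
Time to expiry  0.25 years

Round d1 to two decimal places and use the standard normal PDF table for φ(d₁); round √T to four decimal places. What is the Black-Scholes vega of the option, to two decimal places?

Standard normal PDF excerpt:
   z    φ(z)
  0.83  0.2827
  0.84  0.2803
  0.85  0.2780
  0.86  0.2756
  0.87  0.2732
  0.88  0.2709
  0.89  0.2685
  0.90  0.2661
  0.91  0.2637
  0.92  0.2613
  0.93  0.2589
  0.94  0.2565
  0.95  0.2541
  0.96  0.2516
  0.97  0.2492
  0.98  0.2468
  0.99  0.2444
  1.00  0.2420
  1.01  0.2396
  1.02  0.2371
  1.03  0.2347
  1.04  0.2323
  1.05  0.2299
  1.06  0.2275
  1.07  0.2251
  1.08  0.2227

T = 0.25;  σ√T = 0.1050
d₁ = [ln(325/300) + (0.054 + ½·0.21²)·0.25] / (σ√T) = (0.0800 + 0.0190) / 0.1050 = 0.9434 ⇒ 0.94
√T = √0.25 = 0.5000
φ(d₁) = φ(0.94) = 0.2565
vega = S·φ(d₁)·√T = 325·0.2565·0.5000 = 41.6812

41.68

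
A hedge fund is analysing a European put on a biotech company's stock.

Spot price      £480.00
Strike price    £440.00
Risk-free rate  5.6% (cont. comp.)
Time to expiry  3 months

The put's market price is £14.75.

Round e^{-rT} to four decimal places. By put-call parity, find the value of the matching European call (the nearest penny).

£60.87

e^(−rT) = e^(−0.056·0.25) = 0.9861
Put-call parity: C − P = S − K·e^(−rT) = 480 − 440·0.9861 = 480 − 433.8840 = 46.1160
C = P + (C − P) = 14.75 + (46.1160) = 60.8660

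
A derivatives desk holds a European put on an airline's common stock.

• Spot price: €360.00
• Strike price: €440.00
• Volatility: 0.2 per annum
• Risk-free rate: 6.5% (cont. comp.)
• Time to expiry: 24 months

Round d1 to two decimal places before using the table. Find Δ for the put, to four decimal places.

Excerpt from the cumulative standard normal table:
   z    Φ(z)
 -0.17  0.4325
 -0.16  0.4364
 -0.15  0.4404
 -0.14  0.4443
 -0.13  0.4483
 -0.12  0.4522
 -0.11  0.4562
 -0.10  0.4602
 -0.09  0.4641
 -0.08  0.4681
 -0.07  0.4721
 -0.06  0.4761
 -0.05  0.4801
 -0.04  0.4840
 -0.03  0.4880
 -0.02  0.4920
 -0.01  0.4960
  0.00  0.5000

-0.5438

σ√T = 0.2 × 1.4142 = 0.2828
d₁ = [ln(360/440) + (0.065 + ½·0.2²)·2] / (σ√T) = (-0.2007 + 0.1700) / 0.2828 = -0.1084 → -0.11
N(d₁) = N(-0.11) = 0.4562
Δ_put = N(d₁) − 1 = 0.4562 − 1 = -0.5438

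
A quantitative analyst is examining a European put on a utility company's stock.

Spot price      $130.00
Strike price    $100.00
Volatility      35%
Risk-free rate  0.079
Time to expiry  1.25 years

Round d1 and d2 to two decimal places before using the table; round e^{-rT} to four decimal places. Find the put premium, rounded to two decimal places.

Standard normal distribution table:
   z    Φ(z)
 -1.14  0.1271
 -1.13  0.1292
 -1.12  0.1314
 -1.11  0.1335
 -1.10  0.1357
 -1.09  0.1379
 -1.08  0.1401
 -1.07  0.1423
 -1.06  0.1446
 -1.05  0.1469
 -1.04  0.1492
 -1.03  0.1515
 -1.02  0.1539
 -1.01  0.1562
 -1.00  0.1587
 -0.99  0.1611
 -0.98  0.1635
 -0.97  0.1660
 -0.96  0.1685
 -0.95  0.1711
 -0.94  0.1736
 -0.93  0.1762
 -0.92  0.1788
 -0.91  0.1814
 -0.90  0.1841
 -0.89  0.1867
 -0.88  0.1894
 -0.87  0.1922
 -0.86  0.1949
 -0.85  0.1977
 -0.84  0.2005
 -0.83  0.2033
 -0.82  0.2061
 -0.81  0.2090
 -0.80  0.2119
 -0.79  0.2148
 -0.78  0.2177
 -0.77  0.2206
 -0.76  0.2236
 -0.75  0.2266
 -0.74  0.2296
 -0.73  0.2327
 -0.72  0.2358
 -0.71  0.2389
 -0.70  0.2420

$4.00

σ√T = 0.35 × 1.1180 = 0.3913
d₁ = [ln(130/100) + (0.079 + ½·0.35²)·1.25] / (σ√T) = (0.2624 + 0.1753) / 0.3913 = 1.1185 ⇒ 1.12
d₂ = 1.1185 − 0.3913 = 0.7272 ⇒ 0.73
e^(−rT) = e^(−0.079·1.25) = 0.9060
N(−d₂) = N(-0.73) = 0.2327;  N(−d₁) = N(-1.12) = 0.1314
P = 100·0.9060·0.2327 − 130·0.1314 = 21.0826 − 17.0820 = 4.0006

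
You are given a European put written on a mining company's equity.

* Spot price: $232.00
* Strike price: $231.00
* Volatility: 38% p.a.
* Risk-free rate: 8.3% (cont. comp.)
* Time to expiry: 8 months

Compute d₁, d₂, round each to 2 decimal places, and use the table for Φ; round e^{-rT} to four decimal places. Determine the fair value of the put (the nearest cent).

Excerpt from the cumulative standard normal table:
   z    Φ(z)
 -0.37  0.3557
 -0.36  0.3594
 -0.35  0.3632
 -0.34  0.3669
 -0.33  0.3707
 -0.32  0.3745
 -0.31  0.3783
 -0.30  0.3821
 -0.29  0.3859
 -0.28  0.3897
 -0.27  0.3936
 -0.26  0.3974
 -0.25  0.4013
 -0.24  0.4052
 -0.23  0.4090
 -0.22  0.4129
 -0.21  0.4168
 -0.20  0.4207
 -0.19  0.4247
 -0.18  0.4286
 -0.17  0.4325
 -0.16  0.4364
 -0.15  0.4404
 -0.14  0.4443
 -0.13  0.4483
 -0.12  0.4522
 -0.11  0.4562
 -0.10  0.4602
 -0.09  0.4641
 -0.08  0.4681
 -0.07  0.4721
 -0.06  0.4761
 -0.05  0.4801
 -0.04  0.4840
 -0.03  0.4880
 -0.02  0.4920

σ√T = 0.38·√0.6667 = 0.3103
d₁ = [ln(232/231) + (0.083 + 0.38²/2)·0.6667] / 0.3103 = [0.0043 + 0.1035] / 0.3103 = 0.3474 which rounds to 0.35
d₂ = d₁ − σ√T = 0.3474 − 0.3103 = 0.0371 which rounds to 0.04
e^(−rT) = e^(−0.083·0.6667) = 0.9462
P = 231·0.9462·N(-0.04) − 232·N(-0.35) = 231·0.9462·0.4840 − 232·0.3632 = 105.7889 − 84.2624 = 21.5265

$21.53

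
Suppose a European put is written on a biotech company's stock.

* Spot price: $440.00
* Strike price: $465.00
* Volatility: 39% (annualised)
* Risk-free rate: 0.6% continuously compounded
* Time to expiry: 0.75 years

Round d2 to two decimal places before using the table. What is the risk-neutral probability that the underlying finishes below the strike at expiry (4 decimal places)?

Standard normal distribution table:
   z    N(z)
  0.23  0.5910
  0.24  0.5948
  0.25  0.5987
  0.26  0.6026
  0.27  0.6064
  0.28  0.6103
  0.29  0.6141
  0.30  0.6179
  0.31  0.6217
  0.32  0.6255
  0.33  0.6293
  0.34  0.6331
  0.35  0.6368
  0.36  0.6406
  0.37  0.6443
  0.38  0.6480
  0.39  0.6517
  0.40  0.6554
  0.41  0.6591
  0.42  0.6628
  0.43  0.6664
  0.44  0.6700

T = 0.75;  σ√T = 0.3377
d₁ = [ln(440/465) + (0.006 + 0.39²/2)·0.75] / 0.3377 = [-0.0553 + 0.0615] / 0.3377 = 0.0186 ⇒ 0.02
d₂ = d₁ − σ√T = 0.0186 − 0.3377 = -0.3192 ⇒ -0.32
Risk-neutral Pr[S_T < K] = N(−d₂) = N(0.32) = 0.6255

0.6255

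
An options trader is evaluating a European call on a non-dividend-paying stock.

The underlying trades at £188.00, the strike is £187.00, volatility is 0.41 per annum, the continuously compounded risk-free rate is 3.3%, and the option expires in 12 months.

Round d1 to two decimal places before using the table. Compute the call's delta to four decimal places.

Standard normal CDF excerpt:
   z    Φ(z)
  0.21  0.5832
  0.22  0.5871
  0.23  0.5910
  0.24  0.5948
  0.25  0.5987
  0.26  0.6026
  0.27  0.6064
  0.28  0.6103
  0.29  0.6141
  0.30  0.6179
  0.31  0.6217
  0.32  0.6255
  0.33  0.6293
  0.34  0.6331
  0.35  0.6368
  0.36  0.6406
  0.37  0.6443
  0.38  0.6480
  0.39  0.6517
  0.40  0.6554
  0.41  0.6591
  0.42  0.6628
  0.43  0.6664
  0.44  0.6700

0.6179

σ√T = 0.41 × 1.0000 = 0.4100
d₁ = [ln(188/187) + (0.033 + 0.41²/2)·1] / 0.4100 = [0.0053 + 0.1170] / 0.4100 = 0.2985 ⇒ 0.30
N(d₁) = N(0.30) = 0.6179
Δ_call = N(d₁) = 0.6179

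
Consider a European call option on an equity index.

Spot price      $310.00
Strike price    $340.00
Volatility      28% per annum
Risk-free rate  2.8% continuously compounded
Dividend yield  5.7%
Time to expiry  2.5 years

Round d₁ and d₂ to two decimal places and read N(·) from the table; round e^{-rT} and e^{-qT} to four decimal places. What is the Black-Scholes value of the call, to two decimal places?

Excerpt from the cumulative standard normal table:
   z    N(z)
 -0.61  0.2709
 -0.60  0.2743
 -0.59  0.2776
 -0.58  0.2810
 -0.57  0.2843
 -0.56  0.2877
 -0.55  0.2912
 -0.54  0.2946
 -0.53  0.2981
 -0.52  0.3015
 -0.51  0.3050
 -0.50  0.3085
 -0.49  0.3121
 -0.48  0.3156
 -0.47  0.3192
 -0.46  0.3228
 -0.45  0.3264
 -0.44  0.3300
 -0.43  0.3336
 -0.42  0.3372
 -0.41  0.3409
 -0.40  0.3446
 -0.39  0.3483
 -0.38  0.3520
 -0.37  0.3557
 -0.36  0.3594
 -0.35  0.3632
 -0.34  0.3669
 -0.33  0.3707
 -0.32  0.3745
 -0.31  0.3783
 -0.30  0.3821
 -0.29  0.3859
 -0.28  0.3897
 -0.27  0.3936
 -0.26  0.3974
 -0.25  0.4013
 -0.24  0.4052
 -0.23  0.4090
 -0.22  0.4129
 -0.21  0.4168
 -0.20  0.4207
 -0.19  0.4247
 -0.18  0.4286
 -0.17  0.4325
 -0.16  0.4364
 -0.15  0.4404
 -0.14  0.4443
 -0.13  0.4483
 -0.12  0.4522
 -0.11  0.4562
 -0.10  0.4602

σ√T = 0.28·√2.5 = 0.4427
ln(S/K) + (r − q + σ²/2)T = ln(310/340) + (0.028 − 0.057 + 0.28²/2)·2.5 = -0.0924 + 0.0255 = -0.0669
d₁ = -0.0669 / 0.4427 = -0.1511 which rounds to -0.15
d₂ = d₁ − σ√T = -0.1511 − 0.4427 = -0.5938 which rounds to -0.59
exp(−qT) = exp(−0.057·2.5) = 0.8672;  exp(−rT) = exp(−0.028·2.5) = 0.9324
C = 310·0.8672·N(-0.15) − 340·0.9324·N(-0.59) = 310·0.8672·0.4404 − 340·0.9324·0.2776 = 118.3936 − 88.0036 = 30.3900

$30.39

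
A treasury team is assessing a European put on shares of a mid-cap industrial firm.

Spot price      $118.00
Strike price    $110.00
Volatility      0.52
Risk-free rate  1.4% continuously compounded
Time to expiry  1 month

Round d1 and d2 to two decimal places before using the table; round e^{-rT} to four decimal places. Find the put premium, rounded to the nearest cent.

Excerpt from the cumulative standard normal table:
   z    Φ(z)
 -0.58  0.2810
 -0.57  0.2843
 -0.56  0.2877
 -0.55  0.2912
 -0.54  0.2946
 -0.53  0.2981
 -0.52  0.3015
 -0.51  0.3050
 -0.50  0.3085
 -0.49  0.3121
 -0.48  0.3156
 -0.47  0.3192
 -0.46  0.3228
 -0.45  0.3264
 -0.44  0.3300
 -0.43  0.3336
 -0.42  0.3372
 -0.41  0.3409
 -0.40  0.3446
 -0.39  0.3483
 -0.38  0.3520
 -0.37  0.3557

T = 0.08333;  σ√T = 0.1501
ln(S/K) + (r + σ²/2)T = ln(118/110) + (0.014 + 0.52²/2)·0.08333 = 0.0702 + 0.0124 = 0.0826
d₁ = 0.0826 / 0.1501 = 0.5505 ⇒ 0.55
d₂ = d₁ − σ√T = 0.5505 − 0.1501 = 0.4004 ⇒ 0.40
exp(−rT) = exp(−0.014·0.08333) = 0.9988
P = 110·0.9988·N(-0.40) − 118·N(-0.55) = 110·0.9988·0.3446 − 118·0.2912 = 37.8605 − 34.3616 = 3.4989

$3.50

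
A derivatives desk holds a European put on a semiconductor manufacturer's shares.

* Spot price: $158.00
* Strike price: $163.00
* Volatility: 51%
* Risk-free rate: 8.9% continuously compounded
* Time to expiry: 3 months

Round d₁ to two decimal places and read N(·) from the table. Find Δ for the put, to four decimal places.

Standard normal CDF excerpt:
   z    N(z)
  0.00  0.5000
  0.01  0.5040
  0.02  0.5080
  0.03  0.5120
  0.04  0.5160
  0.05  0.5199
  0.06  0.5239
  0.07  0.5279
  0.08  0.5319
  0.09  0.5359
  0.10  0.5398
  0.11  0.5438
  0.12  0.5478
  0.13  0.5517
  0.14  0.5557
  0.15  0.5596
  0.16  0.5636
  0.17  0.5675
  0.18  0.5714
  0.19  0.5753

σ√T = 0.51 × 0.5000 = 0.2550
ln(S/K) + (r + σ²/2)T = ln(158/163) + (0.089 + 0.51²/2)·0.25 = -0.0312 + 0.0548 = 0.0236
d₁ = 0.0236 / 0.2550 = 0.0926 → 0.09
N(d₁) = N(0.09) = 0.5359
Δ_put = N(d₁) − 1 = 0.5359 − 1 = -0.4641

-0.4641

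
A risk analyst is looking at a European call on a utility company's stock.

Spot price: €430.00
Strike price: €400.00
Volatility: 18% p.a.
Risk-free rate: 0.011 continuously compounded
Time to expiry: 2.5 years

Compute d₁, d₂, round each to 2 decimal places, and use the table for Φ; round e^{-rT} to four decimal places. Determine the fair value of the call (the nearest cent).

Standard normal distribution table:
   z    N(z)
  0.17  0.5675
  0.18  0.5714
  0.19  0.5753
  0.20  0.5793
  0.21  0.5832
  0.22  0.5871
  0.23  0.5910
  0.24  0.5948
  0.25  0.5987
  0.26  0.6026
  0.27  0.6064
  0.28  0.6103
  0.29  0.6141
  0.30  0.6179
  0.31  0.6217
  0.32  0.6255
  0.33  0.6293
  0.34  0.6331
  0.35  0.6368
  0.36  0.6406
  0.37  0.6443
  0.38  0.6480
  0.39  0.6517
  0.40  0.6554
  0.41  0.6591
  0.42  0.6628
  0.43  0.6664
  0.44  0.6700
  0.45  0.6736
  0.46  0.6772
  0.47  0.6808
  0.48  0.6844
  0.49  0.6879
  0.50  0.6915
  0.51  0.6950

€68.84

σ√T = 0.18·√2.5 = 0.2846
d₁ = [ln(430/400) + (0.011 + ½·0.18²)·2.5] / (σ√T) = (0.0723 + 0.0680) / 0.2846 = 0.4930 ≈ 0.49
d₂ = 0.4930 − 0.2846 = 0.2084 ≈ 0.21
e^(−rT) = e^(−0.011·2.5) = 0.9729
N(d₁) = N(0.49) = 0.6879;  N(d₂) = N(0.21) = 0.5832
C = 430·0.6879 − 400·0.9729·0.5832 = 295.7970 − 226.9581 = 68.8389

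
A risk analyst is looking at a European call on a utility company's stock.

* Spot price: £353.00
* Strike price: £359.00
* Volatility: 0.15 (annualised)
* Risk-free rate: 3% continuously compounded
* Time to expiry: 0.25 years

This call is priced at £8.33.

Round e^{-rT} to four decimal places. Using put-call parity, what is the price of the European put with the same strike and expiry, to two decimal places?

£11.64

e^(−rT) = e^(−0.03·0.25) = 0.9925
Put-call parity: C − P = S − K·e^(−rT) = 353 − 359·0.9925 = 353 − 356.3075 = -3.3075
P = C − (C − P) = 8.33 − (-3.3075) = 11.6375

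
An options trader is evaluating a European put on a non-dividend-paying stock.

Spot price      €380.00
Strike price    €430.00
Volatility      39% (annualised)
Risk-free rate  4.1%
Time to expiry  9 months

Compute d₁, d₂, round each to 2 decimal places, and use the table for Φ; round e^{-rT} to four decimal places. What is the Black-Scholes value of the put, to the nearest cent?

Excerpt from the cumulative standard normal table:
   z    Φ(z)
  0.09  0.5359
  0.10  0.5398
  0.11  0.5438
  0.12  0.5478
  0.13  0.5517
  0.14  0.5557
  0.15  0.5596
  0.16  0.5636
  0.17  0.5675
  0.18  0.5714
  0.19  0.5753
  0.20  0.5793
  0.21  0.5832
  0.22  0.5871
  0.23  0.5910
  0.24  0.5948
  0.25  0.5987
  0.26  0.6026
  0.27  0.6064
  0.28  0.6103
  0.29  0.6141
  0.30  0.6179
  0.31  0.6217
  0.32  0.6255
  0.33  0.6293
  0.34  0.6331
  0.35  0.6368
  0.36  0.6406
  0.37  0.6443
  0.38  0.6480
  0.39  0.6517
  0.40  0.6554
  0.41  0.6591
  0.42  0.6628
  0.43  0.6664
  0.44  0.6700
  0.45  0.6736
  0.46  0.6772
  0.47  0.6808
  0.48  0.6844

T = 0.75;  σ√T = 0.3377
d₁ = [ln(380/430) + (0.041 + 0.39²/2)·0.75] / 0.3377 = [-0.1236 + 0.0878] / 0.3377 = -0.1061 ≈ -0.11
d₂ = d₁ − σ√T = -0.1061 − 0.3377 = -0.4438 ≈ -0.44
e^(−rT) = e^(−0.041·0.75) = 0.9697
P = 430·0.9697·N(0.44) − 380·N(0.11) = 430·0.9697·0.6700 − 380·0.5438 = 279.3706 − 206.6440 = 72.7266

€72.73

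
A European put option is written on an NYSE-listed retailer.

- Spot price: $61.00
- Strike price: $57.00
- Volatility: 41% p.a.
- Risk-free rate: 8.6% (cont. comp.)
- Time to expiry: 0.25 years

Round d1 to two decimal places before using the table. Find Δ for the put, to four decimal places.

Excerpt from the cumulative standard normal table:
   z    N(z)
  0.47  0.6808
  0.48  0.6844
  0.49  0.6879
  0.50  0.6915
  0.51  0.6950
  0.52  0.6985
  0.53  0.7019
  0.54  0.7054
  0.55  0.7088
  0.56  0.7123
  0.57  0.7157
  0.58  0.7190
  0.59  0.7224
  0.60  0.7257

-0.2946

σ√T = 0.41 × 0.5000 = 0.2050
d₁ = [ln(61/57) + (0.086 + 0.41²/2)·0.25] / 0.2050 = [0.0678 + 0.0425] / 0.2050 = 0.5382 → 0.54
N(d₁) = N(0.54) = 0.7054
Δ_put = N(d₁) − 1 = 0.7054 − 1 = -0.2946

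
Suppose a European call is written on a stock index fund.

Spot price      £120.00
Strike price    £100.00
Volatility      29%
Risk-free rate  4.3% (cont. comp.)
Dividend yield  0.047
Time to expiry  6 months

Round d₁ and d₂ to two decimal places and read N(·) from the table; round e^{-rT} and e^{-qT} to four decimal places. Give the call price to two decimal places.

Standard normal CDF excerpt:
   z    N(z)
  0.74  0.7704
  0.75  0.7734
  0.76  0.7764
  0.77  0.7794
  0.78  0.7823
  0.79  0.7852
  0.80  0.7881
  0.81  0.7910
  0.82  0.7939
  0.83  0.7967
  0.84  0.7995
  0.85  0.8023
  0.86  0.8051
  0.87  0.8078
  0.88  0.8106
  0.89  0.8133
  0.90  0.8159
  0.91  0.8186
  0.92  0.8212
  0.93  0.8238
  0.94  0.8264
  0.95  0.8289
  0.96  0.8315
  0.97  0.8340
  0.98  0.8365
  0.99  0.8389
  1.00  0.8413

£21.49

σ√T = 0.29 × 0.7071 = 0.2051
d₁ = [ln(120/100) + (0.043 − 0.047 + ½·0.29²)·0.5] / (σ√T) = (0.1823 + 0.0190) / 0.2051 = 0.9819 which rounds to 0.98
d₂ = 0.9819 − 0.2051 = 0.7768 which rounds to 0.78
e^(−qT) = e^(−0.047·0.5) = 0.9768;  e^(−rT) = e^(−0.043·0.5) = 0.9787
C = 120·0.9768·N(0.98) − 100·0.9787·N(0.78) = 120·0.9768·0.8365 − 100·0.9787·0.7823 = 98.0512 − 76.5637 = 21.4875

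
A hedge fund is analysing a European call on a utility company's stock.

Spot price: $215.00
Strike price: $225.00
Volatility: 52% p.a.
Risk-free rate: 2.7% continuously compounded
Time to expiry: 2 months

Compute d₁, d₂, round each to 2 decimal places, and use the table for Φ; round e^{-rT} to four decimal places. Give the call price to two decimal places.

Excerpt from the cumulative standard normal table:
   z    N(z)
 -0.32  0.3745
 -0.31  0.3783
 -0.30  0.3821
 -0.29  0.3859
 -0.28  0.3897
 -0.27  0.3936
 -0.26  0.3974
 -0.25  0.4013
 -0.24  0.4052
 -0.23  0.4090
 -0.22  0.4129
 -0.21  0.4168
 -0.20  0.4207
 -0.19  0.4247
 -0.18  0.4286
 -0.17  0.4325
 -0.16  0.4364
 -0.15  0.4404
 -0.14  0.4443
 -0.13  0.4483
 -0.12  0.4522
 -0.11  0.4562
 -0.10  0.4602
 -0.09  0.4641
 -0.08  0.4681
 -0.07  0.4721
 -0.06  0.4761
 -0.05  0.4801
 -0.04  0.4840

T = 0.1667;  σ√T = 0.2123
d₁ = [ln(215/225) + (0.027 + 0.52²/2)·0.1667] / 0.2123 = [-0.0455 + 0.0270] / 0.2123 = -0.0868 → -0.09
d₂ = d₁ − σ√T = -0.0868 − 0.2123 = -0.2991 → -0.30
e^(−rT) = e^(−0.027·0.1667) = 0.9955
N(d₁) = N(-0.09) = 0.4641;  N(d₂) = N(-0.30) = 0.3821
C = 215·0.4641 − 225·0.9955·0.3821 = 99.7815 − 85.5856 = 14.1959

$14.20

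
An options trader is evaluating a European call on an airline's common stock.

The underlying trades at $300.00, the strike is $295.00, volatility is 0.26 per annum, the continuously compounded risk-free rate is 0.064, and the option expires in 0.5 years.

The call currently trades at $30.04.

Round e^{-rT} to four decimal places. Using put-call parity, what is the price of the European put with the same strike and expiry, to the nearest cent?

$15.75

e^(−rT) = e^(−0.064·0.5) = 0.9685
Put-call parity: C − P = S − K·e^(−rT) = 300 − 295·0.9685 = 300 − 285.7075 = 14.2925
P = C − (C − P) = 30.04 − (14.2925) = 15.7475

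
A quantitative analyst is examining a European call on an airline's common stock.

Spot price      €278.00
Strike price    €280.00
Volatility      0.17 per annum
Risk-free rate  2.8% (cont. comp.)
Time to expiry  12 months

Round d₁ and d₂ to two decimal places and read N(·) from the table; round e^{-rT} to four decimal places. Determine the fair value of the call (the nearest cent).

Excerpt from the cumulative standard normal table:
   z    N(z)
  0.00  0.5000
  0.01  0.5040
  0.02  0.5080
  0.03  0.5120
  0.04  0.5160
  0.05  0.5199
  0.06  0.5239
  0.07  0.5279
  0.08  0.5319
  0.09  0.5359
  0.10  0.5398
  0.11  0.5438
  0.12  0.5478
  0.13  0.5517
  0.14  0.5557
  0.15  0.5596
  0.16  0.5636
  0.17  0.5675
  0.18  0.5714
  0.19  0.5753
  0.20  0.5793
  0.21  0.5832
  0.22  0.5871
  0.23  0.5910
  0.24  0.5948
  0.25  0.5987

T = 1;  σ√T = 0.1700
d₁ = [ln(278/280) + (0.028 + 0.17²/2)·1] / 0.1700 = [-0.0072 + 0.0425] / 0.1700 = 0.2075 ≈ 0.21
d₂ = d₁ − σ√T = 0.2075 − 0.1700 = 0.0375 ≈ 0.04
exp(−rT) = exp(−0.028·1) = 0.9724
N(d₁) = N(0.21) = 0.5832;  N(d₂) = N(0.04) = 0.5160
C = 278·0.5832 − 280·0.9724·0.5160 = 162.1296 − 140.4924 = 21.6372

€21.64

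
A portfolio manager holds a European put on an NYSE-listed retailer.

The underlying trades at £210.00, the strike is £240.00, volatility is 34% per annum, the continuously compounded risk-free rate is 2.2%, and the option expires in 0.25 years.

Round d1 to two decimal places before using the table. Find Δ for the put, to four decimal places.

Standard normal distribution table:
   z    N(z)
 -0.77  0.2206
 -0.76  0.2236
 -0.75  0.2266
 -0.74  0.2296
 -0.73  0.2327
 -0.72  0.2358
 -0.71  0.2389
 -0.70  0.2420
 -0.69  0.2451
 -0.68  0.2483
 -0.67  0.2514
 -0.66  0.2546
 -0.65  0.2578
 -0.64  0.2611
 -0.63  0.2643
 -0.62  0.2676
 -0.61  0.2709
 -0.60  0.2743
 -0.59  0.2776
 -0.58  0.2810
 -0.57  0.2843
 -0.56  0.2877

σ√T = 0.34 × 0.5000 = 0.1700
d₁ = [ln(210/240) + (0.022 + 0.34²/2)·0.25] / 0.1700 = [-0.1335 + 0.0200] / 0.1700 = -0.6681 which rounds to -0.67
N(d₁) = N(-0.67) = 0.2514
Δ_put = N(d₁) − 1 = 0.2514 − 1 = -0.7486

-0.7486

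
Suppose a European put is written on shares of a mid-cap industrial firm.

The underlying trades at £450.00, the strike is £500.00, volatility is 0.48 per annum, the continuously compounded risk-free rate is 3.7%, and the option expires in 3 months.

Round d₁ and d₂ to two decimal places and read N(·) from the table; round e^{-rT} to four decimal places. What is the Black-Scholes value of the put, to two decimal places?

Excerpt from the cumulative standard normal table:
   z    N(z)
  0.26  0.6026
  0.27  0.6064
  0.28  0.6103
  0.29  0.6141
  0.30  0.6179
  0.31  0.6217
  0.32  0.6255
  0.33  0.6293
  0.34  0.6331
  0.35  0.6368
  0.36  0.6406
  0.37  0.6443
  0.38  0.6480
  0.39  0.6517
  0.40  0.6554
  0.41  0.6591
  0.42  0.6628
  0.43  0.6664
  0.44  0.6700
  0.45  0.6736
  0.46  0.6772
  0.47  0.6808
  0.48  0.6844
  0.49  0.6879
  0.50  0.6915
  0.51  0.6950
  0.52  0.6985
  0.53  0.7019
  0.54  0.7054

£71.40

T = 0.25;  σ√T = 0.2400
d₁ = [ln(450/500) + (0.037 + ½·0.48²)·0.25] / (σ√T) = (-0.1054 + 0.0381) / 0.2400 = -0.2805 ≈ -0.28
d₂ = -0.2805 − 0.2400 = -0.5205 ≈ -0.52
exp(−rT) = exp(−0.037·0.25) = 0.9908
N(−d₂) = N(0.52) = 0.6985;  N(−d₁) = N(0.28) = 0.6103
P = 500·0.9908·0.6985 − 450·0.6103 = 346.0369 − 274.6350 = 71.4019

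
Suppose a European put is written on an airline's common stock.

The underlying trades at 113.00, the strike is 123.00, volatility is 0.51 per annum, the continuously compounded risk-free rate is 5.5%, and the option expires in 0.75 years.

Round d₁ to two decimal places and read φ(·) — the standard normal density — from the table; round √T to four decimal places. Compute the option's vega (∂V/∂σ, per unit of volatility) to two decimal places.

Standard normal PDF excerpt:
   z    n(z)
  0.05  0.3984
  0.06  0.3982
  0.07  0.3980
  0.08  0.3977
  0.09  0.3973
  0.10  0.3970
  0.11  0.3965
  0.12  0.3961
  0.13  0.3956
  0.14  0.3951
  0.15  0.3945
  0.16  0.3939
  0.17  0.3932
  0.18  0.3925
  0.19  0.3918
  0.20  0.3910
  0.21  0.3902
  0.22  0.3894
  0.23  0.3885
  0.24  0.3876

38.76

σ√T = 0.51·√0.75 = 0.4417
d₁ = [ln(113/123) + (0.055 + 0.51²/2)·0.75] / 0.4417 = [-0.0848 + 0.1388] / 0.4417 = 0.1222 ⇒ 0.12
√T = √0.75 = 0.8660
φ(d₁) = φ(0.12) = 0.3961
vega = S·φ(d₁)·√T = 113·0.3961·0.8660 = 38.7616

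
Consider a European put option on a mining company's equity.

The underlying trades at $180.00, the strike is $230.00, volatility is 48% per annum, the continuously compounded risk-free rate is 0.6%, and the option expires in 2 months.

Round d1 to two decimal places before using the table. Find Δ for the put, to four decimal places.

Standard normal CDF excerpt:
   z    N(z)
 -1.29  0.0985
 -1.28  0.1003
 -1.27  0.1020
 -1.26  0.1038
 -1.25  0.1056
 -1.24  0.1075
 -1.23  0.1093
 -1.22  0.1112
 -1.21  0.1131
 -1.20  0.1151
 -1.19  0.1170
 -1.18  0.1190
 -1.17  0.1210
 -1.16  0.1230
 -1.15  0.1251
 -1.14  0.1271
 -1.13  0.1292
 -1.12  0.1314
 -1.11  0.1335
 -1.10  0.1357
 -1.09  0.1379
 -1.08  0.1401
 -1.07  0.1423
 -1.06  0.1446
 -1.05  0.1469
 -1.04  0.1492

-0.8749

σ√T = 0.48·√0.1667 = 0.1960
ln(S/K) + (r + σ²/2)T = ln(180/230) + (0.006 + 0.48²/2)·0.1667 = -0.2451 + 0.0202 = -0.2249
d₁ = -0.2249 / 0.1960 = -1.1478 ⇒ -1.15
N(d₁) = N(-1.15) = 0.1251
Δ_put = N(d₁) − 1 = 0.1251 − 1 = -0.8749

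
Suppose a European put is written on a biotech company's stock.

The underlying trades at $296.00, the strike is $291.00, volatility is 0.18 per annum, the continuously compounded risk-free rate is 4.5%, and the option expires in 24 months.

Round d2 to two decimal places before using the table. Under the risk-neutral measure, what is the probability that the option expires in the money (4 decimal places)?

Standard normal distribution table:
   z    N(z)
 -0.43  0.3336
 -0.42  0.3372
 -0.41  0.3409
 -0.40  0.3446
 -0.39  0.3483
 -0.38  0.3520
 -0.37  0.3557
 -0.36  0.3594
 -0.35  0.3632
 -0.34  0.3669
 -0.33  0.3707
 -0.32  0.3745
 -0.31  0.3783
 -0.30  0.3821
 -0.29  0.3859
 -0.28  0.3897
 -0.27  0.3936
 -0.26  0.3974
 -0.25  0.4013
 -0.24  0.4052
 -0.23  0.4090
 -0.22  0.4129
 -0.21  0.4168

0.3859

T = 2;  σ√T = 0.2546
d₁ = [ln(296/291) + (0.045 + 0.18²/2)·2] / 0.2546 = [0.0170 + 0.1224] / 0.2546 = 0.5478 ≈ 0.55
d₂ = d₁ − σ√T = 0.5478 − 0.2546 = 0.2932 ≈ 0.29
Risk-neutral Pr[S_T < K] = N(−d₂) = N(-0.29) = 0.3859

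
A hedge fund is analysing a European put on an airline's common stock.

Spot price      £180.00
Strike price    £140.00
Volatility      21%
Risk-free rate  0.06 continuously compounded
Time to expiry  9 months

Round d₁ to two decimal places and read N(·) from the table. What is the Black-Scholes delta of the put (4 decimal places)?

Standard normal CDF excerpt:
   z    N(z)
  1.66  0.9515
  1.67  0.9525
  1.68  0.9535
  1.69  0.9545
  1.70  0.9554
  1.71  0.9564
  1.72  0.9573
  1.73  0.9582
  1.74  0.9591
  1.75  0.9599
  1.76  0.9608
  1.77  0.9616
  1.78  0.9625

-0.0427

σ√T = 0.21 × 0.8660 = 0.1819
d₁ = [ln(180/140) + (0.06 + 0.21²/2)·0.75] / 0.1819 = [0.2513 + 0.0615] / 0.1819 = 1.7202 ≈ 1.72
N(d₁) = N(1.72) = 0.9573
Δ_put = N(d₁) − 1 = 0.9573 − 1 = -0.0427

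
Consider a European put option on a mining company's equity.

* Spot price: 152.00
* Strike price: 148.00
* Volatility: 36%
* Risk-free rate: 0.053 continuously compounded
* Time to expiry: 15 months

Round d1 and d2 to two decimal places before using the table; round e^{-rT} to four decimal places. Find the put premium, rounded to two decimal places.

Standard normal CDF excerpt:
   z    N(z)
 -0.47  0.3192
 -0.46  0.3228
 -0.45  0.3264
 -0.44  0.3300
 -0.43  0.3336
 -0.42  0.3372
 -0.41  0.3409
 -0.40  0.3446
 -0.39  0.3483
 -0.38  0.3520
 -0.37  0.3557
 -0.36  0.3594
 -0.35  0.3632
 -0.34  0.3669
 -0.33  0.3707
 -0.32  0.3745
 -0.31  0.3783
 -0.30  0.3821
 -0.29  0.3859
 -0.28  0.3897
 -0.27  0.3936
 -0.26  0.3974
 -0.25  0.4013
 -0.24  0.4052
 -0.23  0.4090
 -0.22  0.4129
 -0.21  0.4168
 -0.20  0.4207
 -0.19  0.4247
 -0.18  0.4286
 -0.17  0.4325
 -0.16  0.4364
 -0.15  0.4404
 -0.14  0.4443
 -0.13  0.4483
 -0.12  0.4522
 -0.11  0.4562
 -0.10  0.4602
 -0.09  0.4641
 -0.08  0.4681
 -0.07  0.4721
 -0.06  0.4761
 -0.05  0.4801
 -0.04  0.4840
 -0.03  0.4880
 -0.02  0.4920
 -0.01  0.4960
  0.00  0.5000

16.89

T = 1.25;  σ√T = 0.4025
d₁ = [ln(152/148) + (0.053 + ½·0.36²)·1.25] / (σ√T) = (0.0267 + 0.1472) / 0.4025 = 0.4321 which rounds to 0.43
d₂ = 0.4321 − 0.4025 = 0.0296 which rounds to 0.03
exp(−rT) = exp(−0.053·1.25) = 0.9359
P = 148·0.9359·N(-0.03) − 152·N(-0.43) = 148·0.9359·0.4880 − 152·0.3336 = 67.5944 − 50.7072 = 16.8872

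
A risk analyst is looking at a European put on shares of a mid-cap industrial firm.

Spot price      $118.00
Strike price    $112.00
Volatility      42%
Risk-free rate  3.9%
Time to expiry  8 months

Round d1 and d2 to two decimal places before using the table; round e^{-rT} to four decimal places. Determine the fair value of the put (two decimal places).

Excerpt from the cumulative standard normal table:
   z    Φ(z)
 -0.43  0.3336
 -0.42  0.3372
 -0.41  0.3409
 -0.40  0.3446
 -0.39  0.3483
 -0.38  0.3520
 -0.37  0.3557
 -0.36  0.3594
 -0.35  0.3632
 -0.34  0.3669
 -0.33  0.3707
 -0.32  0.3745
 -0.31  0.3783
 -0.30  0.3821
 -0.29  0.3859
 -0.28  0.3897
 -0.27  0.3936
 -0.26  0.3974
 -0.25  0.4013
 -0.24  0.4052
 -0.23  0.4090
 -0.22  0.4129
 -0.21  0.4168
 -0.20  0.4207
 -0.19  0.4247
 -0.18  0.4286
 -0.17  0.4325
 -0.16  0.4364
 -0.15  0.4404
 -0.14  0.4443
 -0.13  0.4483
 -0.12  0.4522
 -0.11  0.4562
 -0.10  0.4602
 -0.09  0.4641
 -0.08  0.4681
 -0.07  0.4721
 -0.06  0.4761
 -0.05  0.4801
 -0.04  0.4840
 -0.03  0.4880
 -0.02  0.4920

$11.29

T = 0.6667;  σ√T = 0.3429
d₁ = [ln(118/112) + (0.039 + ½·0.42²)·0.6667] / (σ√T) = (0.0522 + 0.0848) / 0.3429 = 0.3995 which rounds to 0.40
d₂ = 0.3995 − 0.3429 = 0.0565 which rounds to 0.06
e^(−rT) = e^(−0.039·0.6667) = 0.9743
P = 112·0.9743·N(-0.06) − 118·N(-0.40) = 112·0.9743·0.4761 − 118·0.3446 = 51.9528 − 40.6628 = 11.2900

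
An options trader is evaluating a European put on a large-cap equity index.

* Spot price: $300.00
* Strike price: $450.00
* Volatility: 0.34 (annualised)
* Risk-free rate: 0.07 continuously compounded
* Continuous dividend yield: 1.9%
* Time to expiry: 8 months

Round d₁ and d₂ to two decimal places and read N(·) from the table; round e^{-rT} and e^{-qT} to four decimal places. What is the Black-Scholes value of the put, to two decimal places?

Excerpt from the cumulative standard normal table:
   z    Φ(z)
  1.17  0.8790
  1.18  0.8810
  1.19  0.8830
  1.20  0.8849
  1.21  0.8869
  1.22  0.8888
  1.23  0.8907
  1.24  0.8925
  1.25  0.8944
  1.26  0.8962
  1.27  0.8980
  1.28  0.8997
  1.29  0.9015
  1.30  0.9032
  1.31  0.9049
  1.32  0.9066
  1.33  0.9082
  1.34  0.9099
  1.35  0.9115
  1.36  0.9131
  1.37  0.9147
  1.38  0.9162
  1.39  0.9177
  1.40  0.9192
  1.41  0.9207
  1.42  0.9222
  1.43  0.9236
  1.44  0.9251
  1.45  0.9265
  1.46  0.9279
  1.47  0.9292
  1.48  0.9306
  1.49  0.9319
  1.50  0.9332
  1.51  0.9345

$137.55

σ√T = 0.34 × 0.8165 = 0.2776
ln(S/K) + (r − q + σ²/2)T = ln(300/450) + (0.07 − 0.019 + 0.34²/2)·0.6667 = -0.4055 + 0.0725 = -0.3329
d₁ = -0.3329 / 0.2776 = -1.1993 ⇒ -1.20
d₂ = d₁ − σ√T = -1.1993 − 0.2776 = -1.4769 ⇒ -1.48
e^(−qT) = e^(−0.019·0.6667) = 0.9874;  e^(−rT) = e^(−0.07·0.6667) = 0.9544
P = 450·0.9544·N(1.48) − 300·0.9874·N(1.20) = 450·0.9544·0.9306 − 300·0.9874·0.8849 = 399.6741 − 262.1251 = 137.5490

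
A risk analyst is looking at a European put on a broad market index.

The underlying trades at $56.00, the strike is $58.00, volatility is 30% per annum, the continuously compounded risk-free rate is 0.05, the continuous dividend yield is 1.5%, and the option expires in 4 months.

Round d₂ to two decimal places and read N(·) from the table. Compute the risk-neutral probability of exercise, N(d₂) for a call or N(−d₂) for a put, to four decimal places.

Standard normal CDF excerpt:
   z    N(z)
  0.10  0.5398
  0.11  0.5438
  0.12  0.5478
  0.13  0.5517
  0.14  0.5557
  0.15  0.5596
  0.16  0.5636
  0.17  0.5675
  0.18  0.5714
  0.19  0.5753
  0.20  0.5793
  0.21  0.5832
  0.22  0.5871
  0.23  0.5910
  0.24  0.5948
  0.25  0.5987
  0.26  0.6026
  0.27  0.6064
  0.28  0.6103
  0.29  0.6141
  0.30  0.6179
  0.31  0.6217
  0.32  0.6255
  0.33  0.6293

0.5871

T = 0.3333;  σ√T = 0.1732
d₁ = [ln(56/58) + (0.05 − 0.015 + 0.3²/2)·0.3333] / 0.1732 = [-0.0351 + 0.0267] / 0.1732 = -0.0486 ≈ -0.05
d₂ = d₁ − σ√T = -0.0486 − 0.1732 = -0.2218 ≈ -0.22
Pr(exercise) under Q = N(−d₂) = N(0.22) = 0.5871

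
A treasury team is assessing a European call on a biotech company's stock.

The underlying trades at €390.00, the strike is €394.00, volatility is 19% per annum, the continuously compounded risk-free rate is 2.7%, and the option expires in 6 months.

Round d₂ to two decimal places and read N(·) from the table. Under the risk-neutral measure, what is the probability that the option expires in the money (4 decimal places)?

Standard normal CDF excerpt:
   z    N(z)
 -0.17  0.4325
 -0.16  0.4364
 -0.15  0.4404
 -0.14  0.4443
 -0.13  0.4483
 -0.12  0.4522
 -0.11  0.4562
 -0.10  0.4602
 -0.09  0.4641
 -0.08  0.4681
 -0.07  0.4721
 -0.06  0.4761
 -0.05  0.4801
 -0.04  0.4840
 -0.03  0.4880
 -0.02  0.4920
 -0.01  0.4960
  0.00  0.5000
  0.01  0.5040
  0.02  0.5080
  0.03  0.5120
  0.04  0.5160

T = 0.5;  σ√T = 0.1344
d₁ = [ln(390/394) + (0.027 + 0.19²/2)·0.5] / 0.1344 = [-0.0102 + 0.0225] / 0.1344 = 0.0917 which rounds to 0.09
d₂ = d₁ − σ√T = 0.0917 − 0.1344 = -0.0426 which rounds to -0.04
Risk-neutral Pr[S_T > K] = N(d₂) = N(-0.04) = 0.4840

0.4840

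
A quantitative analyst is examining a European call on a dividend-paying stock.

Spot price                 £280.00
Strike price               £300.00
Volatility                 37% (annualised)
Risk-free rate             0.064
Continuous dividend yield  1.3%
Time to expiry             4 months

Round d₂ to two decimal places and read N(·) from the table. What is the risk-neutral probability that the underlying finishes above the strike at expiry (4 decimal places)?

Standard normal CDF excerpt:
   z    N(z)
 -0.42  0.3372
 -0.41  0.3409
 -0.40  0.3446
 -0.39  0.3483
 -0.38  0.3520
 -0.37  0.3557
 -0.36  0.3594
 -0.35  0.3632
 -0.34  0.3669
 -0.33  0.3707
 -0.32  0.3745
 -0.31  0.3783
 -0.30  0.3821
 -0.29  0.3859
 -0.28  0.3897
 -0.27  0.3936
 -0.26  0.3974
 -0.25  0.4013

σ√T = 0.37 × 0.5774 = 0.2136
d₁ = [ln(280/300) + (0.064 − 0.013 + 0.37²/2)·0.3333] / 0.2136 = [-0.0690 + 0.0398] / 0.2136 = -0.1366 ≈ -0.14
d₂ = d₁ − σ√T = -0.1366 − 0.2136 = -0.3502 ≈ -0.35
Risk-neutral Pr[S_T > K] = N(d₂) = N(-0.35) = 0.3632

0.3632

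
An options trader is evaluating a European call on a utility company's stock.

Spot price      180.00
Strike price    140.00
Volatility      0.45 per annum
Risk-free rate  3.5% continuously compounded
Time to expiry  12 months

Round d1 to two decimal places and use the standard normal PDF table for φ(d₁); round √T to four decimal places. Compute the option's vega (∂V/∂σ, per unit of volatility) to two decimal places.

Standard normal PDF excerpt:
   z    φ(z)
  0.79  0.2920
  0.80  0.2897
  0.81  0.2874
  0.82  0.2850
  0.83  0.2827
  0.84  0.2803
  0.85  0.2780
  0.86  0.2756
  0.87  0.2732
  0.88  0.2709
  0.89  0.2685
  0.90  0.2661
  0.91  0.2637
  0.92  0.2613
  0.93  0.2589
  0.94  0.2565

49.61

σ√T = 0.45·√1 = 0.4500
d₁ = [ln(180/140) + (0.035 + 0.45²/2)·1] / 0.4500 = [0.2513 + 0.1363] / 0.4500 = 0.8613 → 0.86
√T = √1 = 1.0000
φ(d₁) = φ(0.86) = 0.2756
vega = S·φ(d₁)·√T = 180·0.2756·1.0000 = 49.6080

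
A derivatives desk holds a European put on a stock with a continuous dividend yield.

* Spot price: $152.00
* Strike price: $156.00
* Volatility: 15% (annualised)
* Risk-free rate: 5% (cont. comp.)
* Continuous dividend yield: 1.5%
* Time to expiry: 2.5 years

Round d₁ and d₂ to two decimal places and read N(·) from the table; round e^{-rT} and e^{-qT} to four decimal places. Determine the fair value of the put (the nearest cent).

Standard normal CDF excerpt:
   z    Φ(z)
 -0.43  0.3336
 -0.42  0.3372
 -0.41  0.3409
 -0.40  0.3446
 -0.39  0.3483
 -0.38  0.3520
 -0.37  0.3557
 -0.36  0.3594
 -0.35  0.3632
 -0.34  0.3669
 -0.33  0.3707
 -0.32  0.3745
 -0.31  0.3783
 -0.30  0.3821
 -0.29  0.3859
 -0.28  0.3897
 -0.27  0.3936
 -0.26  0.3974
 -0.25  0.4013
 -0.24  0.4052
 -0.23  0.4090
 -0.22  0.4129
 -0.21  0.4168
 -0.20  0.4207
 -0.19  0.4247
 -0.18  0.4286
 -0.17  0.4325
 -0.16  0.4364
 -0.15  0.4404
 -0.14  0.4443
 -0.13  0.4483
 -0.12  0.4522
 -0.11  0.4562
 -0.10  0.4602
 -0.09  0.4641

T = 2.5;  σ√T = 0.2372
d₁ = [ln(152/156) + (0.05 − 0.015 + 0.15²/2)·2.5] / 0.2372 = [-0.0260 + 0.1156] / 0.2372 = 0.3780 ⇒ 0.38
d₂ = d₁ − σ√T = 0.3780 − 0.2372 = 0.1408 ⇒ 0.14
e^(−qT) = e^(−0.015·2.5) = 0.9632;  e^(−rT) = e^(−0.05·2.5) = 0.8825
P = 156·0.8825·N(-0.14) − 152·0.9632·N(-0.38) = 156·0.8825·0.4443 − 152·0.9632·0.3520 = 61.1668 − 51.5351 = 9.6317

$9.63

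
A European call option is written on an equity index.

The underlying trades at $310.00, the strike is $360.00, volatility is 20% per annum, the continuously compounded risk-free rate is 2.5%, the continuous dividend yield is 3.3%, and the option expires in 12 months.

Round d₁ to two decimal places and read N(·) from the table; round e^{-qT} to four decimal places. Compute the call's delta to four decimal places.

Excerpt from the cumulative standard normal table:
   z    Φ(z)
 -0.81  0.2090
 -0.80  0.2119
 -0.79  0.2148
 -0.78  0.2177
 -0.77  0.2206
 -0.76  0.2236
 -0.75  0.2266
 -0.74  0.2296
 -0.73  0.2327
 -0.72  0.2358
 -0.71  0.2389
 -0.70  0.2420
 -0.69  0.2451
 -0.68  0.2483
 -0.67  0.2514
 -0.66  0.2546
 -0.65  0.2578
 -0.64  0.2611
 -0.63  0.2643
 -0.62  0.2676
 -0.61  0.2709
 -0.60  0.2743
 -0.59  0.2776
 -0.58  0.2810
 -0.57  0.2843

0.2371

σ√T = 0.2 × 1.0000 = 0.2000
d₁ = [ln(310/360) + (0.025 − 0.033 + 0.2²/2)·1] / 0.2000 = [-0.1495 + 0.0120] / 0.2000 = -0.6877 which rounds to -0.69
N(d₁) = N(-0.69) = 0.2451
Δ_call = e^(−qT)·N(d₁) = 0.9675·0.2451 = 0.2371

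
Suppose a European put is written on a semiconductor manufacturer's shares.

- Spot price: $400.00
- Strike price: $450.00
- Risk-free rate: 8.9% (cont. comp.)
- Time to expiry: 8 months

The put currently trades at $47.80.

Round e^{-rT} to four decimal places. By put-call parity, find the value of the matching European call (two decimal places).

$23.72

exp(−rT) = exp(−0.089·0.6667) = 0.9424
Put-call parity: C − P = S − K·e^(−rT) = 400 − 450·0.9424 = 400 − 424.0800 = -24.0800
C = P + (C − P) = 47.80 + (-24.0800) = 23.7200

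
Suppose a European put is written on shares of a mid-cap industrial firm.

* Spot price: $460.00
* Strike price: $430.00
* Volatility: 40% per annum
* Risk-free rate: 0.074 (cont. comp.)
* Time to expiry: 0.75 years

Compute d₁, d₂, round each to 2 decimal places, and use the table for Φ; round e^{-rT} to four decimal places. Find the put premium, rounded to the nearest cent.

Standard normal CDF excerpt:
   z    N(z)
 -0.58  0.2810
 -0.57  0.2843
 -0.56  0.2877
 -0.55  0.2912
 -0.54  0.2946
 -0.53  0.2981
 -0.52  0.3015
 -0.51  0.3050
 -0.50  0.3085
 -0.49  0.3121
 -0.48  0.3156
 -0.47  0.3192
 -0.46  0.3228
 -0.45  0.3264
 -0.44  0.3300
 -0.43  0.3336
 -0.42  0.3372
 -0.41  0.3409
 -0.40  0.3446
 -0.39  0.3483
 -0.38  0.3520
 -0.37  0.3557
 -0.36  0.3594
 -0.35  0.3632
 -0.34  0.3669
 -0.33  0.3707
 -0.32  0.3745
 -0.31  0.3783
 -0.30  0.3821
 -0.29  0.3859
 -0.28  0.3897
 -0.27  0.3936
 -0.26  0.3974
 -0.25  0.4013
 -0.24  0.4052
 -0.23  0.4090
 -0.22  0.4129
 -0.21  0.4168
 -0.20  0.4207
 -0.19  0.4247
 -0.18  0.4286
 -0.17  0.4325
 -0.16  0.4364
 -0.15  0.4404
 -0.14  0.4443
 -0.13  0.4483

$37.22

T = 0.75;  σ√T = 0.3464
ln(S/K) + (r + σ²/2)T = ln(460/430) + (0.074 + 0.4²/2)·0.75 = 0.0674 + 0.1155 = 0.1829
d₁ = 0.1829 / 0.3464 = 0.5281 which rounds to 0.53
d₂ = d₁ − σ√T = 0.5281 − 0.3464 = 0.1817 which rounds to 0.18
exp(−rT) = exp(−0.074·0.75) = 0.9460
N(−d₂) = N(-0.18) = 0.4286;  N(−d₁) = N(-0.53) = 0.2981
P = 430·0.9460·0.4286 − 460·0.2981 = 174.3459 − 137.1260 = 37.2199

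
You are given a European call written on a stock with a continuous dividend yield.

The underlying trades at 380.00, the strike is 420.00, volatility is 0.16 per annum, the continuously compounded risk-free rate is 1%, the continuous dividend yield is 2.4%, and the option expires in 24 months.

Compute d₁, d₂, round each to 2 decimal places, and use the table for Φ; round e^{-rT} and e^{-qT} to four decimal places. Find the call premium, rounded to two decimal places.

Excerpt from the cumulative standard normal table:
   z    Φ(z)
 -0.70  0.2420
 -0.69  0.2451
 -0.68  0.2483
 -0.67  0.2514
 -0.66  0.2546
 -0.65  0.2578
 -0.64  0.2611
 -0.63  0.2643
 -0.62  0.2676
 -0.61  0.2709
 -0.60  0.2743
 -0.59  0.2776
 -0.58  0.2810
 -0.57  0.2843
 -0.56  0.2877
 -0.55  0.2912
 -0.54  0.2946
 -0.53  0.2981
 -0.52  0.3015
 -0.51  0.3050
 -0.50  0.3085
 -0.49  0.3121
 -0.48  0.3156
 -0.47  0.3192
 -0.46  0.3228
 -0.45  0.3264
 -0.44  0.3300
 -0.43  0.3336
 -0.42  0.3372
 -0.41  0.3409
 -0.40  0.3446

15.99

σ√T = 0.16 × 1.4142 = 0.2263
d₁ = [ln(380/420) + (0.01 − 0.024 + 0.16²/2)·2] / 0.2263 = [-0.1001 − 0.0024] / 0.2263 = -0.4529 → -0.45
d₂ = d₁ − σ√T = -0.4529 − 0.2263 = -0.6792 → -0.68
e^(−qT) = e^(−0.024·2) = 0.9531;  e^(−rT) = e^(−0.01·2) = 0.9802
N(d₁) = N(-0.45) = 0.3264;  N(d₂) = N(-0.68) = 0.2483
C = 380·0.9531·0.3264 − 420·0.9802·0.2483 = 118.2149 − 102.2211 = 15.9938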